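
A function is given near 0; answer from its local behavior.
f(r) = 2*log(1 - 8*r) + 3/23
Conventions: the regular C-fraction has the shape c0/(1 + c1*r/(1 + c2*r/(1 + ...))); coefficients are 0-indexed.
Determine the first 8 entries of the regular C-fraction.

Taylor coefficients (expand at 0): a_0 = 3/23, a_1 = -16, a_2 = -64, a_3 = -1024/3, a_4 = -2048, a_5 = -65536/5, a_6 = -262144/3, a_7 = -4194304/7.
c0 = a_0 = 3/23. Peel one level at a time: if S = 1 + c*r/S' with S'(0) = 1, then c is the r-coefficient of S and S' = c*r/(S - 1).
S_1 = c0/f = 1 + (368/3)*r + (139840/9)*r^2 + ...; c1 = 368/3.
S_2 = c1*r/(S_1 - 1) = 1 + (-380/3)*r + (-16/3)*r^2 + ...; c2 = -380/3.
S_3 = c2*r/(S_2 - 1) = 1 + (-4/95)*r + (-1504/9025)*r^2 + ...; c3 = -4/95.
S_4 = c3*r/(S_3 - 1) = 1 + (-376/95)*r + (-64/15)*r^2 + ...; c4 = -376/95.
S_5 = c4*r/(S_4 - 1) = 1 + (-152/141)*r + (-62624/19881)*r^2 + ...; c5 = -152/141.
S_6 = c5*r/(S_5 - 1) = 1 + (-412/141)*r + (-144/35)*r^2 + ...; c6 = -412/141.
S_7 = c6*r/(S_6 - 1) = 1 + (-5076/3605)*r + ...; c7 = -5076/3605.

The regular C-fraction coefficients are [3/23, 368/3, -380/3, -4/95, -376/95, -152/141, -412/141, -5076/3605].


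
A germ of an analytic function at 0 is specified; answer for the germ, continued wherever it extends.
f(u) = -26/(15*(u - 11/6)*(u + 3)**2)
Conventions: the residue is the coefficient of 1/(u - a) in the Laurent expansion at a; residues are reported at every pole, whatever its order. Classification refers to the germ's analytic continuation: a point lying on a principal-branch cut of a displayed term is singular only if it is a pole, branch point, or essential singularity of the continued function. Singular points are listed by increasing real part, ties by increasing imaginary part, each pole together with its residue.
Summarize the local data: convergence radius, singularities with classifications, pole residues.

Denominator factor (u - 11/6): pole of order 1 at 11/6, modulus 11/6.
Denominator factor (u + 3)^2: pole of order 2 at -3, modulus 3.
The radius of convergence is the smallest modulus among the singular points: 11/6.
At the order-2 pole -3 set g(u) = (u - (-3))^2*f(u) = -26/(15*(u - 11/6)).
Order-2 pole: residue = g'(a); g'(-3) = 312/4205, so the residue is 312/4205.
At the order-1 pole 11/6 set g(u) = (u - (11/6))*f(u) = -26/(15*(u + 3)**2).
Simple pole: residue = g(a) at a = 11/6, which is -312/4205.
List the singular points by increasing real part (a conjugate pair: the negative imaginary part first).

Radius of convergence at 0: 11/6.
At -3: a pole of order 2; residue 312/4205.
At 11/6: a pole of order 1; residue -312/4205.


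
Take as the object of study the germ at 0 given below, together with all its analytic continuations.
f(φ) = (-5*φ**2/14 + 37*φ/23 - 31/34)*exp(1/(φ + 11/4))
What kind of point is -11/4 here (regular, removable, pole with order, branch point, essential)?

The point is an essential singularity.

The exponent 1/(φ - (-11/4)) has a pole at -11/4, so exp(1/(φ - (-11/4))) takes every nonzero value near it: an essential singularity (not a pole of any order).


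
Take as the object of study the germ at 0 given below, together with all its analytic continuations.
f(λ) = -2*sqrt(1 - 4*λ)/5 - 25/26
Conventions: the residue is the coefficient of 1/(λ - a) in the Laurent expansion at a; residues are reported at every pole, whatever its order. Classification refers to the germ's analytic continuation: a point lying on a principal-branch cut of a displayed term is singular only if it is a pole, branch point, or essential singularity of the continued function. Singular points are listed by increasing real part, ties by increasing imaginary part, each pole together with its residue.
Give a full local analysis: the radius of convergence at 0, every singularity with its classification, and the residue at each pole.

Branch term (-2/5)*sqrt(1 - λ/(1/4)): its argument vanishes at λ = 1/4, a square-root branch point, modulus 1/4.
The radius of convergence is the smallest modulus among the singular points: 1/4.

Radius of convergence at 0: 1/4.
At 1/4: an algebraic (square-root) branch point.


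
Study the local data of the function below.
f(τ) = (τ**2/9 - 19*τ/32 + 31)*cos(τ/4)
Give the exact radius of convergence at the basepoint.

The radius of convergence is infinite.

The factor cos(τ/4) is entire and contributes no finite singular point.
The polynomial part has no poles.
No finite singular points: the Taylor series at 0 converges everywhere.


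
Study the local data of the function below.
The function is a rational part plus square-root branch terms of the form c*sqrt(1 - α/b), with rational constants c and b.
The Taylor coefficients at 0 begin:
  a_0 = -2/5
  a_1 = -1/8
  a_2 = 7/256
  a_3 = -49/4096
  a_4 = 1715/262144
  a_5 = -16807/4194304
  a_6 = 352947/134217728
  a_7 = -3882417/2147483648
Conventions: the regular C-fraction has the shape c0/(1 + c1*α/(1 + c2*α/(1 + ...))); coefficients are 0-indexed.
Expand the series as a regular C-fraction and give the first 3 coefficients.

The regular C-fraction coefficients are [-2/5, -5/16, 17/32].

Taylor coefficients (read off): a_0 = -2/5, a_1 = -1/8, a_2 = 7/256.
c0 = a_0 = -2/5. Peel one level at a time: if S = 1 + c*α/S' with S'(0) = 1, then c is the α-coefficient of S and S' = c*α/(S - 1).
S_1 = c0/f = 1 + (-5/16)*α + (85/512)*α^2 + ...; c1 = -5/16.
S_2 = c1*α/(S_1 - 1) = 1 + (17/32)*α + ...; c2 = 17/32.


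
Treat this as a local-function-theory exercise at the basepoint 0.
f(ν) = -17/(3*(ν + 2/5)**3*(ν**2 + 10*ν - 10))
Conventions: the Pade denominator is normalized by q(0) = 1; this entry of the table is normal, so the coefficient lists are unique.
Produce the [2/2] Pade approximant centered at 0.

The Pade approximant has numerator coefficients [425/48, -23984875/5741184, 47631875/3827456]; denominator coefficients [1, 721017/119608, 5674571/598040].

Taylor coefficients needed (expand at 0): a_0 = 425/48, a_1 = -5525/96, a_2 = 26435/96, a_3 = -53465/48, a_4 = 3150083/768.
Write the denominator as Q(ν) = 1 + q1*ν + q2*ν^2. Requiring Q*f - P = O(ν^5) with deg P <= 2 kills the coefficients of ν^3..ν^4 in Q*f:
  ν^3: a_3 + q1*a_2 + q2*a_1 = 0, i.e. -53465/48 + (26435/96)*q1 + (-5525/96)*q2 = 0.
  ν^4: a_4 + q1*a_3 + q2*a_2 = 0, i.e. 3150083/768 + (-53465/48)*q1 + (26435/96)*q2 = 0.
Solving this linear system: q1 = 721017/119608, q2 = 5674571/598040.
The numerator is Q*f truncated at degree 2: P0 = a_0 = 425/48; P1 = a_1 + q1*a_0 = -23984875/5741184; P2 = a_2 + q1*a_1 + q2*a_0 = 47631875/3827456.


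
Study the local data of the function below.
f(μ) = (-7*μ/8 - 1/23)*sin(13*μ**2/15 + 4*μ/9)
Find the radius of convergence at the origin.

The radius of convergence is infinite.

The factor sin(13*μ**2/15 + 4*μ/9) is entire and contributes no finite singular point.
The polynomial part has no poles.
No finite singular points: the Taylor series at 0 converges everywhere.


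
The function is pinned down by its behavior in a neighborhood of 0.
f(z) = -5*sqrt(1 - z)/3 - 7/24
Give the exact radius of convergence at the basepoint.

The radius of convergence is 1.

Branch term (-5/3)*sqrt(1 - z/(1)): its argument vanishes at z = 1, a square-root branch point, modulus 1.
The radius of convergence is the smallest modulus among the singular points: 1.


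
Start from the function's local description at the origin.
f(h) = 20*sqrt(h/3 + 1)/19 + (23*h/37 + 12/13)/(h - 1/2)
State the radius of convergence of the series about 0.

Denominator factor (h - 1/2): pole of order 1 at 1/2, modulus 1/2.
Branch term (20/19)*sqrt(1 - h/(-3)): its argument vanishes at h = -3, a square-root branch point, modulus 3.
The radius of convergence is the smallest modulus among the singular points: 1/2.

The radius of convergence is 1/2.


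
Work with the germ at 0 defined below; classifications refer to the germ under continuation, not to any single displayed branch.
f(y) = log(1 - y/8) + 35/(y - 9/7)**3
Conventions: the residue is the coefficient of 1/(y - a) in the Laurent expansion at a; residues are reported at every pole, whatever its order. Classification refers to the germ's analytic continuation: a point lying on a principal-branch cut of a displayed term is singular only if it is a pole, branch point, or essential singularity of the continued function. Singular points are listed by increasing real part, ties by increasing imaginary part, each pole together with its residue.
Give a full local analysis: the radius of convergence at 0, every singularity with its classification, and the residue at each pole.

Denominator factor (y - 9/7)^3: pole of order 3 at 9/7, modulus 9/7.
Branch term (1)*log(1 - y/(8)): its argument vanishes at y = 8, a logarithmic branch point, modulus 8.
The radius of convergence is the smallest modulus among the singular points: 9/7.
The branch term is analytic at 9/7 and contributes nothing to the residue; only the rational part matters.
At the order-3 pole 9/7 set g(y) = (y - (9/7))^3*(rational part) = 35.
Order-3 pole: residue = g''(a)/2; g''(9/7) = 0, so the residue is 0.
List the singular points by increasing real part (a conjugate pair: the negative imaginary part first).

Radius of convergence at 0: 9/7.
At 9/7: a pole of order 3; residue 0.
At 8: a logarithmic branch point.


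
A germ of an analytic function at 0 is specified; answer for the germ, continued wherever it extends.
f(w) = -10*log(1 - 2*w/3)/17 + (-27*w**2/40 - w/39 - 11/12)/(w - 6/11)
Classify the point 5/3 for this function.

The point is a regular point.

Denominator factors: w - 6/11 = 37/33 at w = 5/3 — none vanishes.
Branch term log(1 - w/(3/2)): argument at 5/3 is -1/9, nonzero, so 5/3 is not its branch point (a point on a principal cut is still regular for the continued germ).
So the germ continues analytically to 5/3.


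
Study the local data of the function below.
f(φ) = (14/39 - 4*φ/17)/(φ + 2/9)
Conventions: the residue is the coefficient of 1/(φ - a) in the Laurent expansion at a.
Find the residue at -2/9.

At the order-1 pole -2/9 set g(φ) = (φ - (-2/9))*f(φ) = 14/39 - 4*φ/17.
Simple pole: residue = g(a) at a = -2/9, which is 818/1989.

The residue is 818/1989.


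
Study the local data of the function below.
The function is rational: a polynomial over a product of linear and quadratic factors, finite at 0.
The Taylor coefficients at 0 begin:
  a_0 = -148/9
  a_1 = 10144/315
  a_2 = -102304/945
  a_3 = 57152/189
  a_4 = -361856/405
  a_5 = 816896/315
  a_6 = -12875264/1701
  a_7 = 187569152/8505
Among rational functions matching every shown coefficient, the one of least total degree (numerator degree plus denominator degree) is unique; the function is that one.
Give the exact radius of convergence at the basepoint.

The radius of convergence is -3/8 + (1/8)*sqrt(33).

No rational of total degree below 3 reproduces all 8 coefficients; solving the [1/2] Pade equations on them gives f(α) = (9*α/35 + 37/6)/(α**2 - 3*α/4 - 3/8), whose expansion matches every shown term.
Denominator factor (α**2 - 3*α/4 - 3/8): discriminant 33/16, real irrational roots 3/8 + (1/8)*sqrt(33) and 3/8 - (1/8)*sqrt(33); poles of order 1, moduli 3/8 + (1/8)*sqrt(33) and -3/8 + (1/8)*sqrt(33).
The radius of convergence is the smallest modulus among the singular points: -3/8 + (1/8)*sqrt(33).


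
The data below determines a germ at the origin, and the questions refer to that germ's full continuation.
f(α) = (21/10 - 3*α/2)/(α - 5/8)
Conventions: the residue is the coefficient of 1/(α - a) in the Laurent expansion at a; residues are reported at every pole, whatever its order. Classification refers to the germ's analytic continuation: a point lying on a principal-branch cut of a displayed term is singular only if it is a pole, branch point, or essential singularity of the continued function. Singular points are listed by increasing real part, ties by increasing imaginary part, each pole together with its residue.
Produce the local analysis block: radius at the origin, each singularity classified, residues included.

Denominator factor (α - 5/8): pole of order 1 at 5/8, modulus 5/8.
The radius of convergence is the smallest modulus among the singular points: 5/8.
At the order-1 pole 5/8 set g(α) = (α - (5/8))*f(α) = 21/10 - 3*α/2.
Simple pole: residue = g(a) at a = 5/8, which is 93/80.

Radius of convergence at 0: 5/8.
At 5/8: a pole of order 1; residue 93/80.


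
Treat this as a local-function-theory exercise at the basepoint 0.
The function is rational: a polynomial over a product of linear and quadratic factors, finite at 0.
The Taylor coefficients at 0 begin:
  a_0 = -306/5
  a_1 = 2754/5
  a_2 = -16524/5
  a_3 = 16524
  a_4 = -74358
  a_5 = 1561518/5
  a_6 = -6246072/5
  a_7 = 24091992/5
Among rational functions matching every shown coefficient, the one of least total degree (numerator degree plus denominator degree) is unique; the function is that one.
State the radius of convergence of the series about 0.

No rational of total degree below 3 reproduces all 8 coefficients; solving the [0/3] Pade equations on them gives f(α) = -34/(15*(α + 1/3)**3), whose expansion matches every shown term.
Denominator factor (α + 1/3)^3: pole of order 3 at -1/3, modulus 1/3.
The radius of convergence is the smallest modulus among the singular points: 1/3.

The radius of convergence is 1/3.


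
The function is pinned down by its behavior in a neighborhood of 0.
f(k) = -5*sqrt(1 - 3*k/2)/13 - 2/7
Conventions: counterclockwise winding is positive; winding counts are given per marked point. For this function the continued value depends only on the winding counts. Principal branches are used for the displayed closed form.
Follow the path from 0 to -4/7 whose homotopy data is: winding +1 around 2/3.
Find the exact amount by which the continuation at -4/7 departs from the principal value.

Continued minus principal equals (10/91)*sqrt(91).

The rational part is single-valued and drops out of the difference; each branch term changes only by its own monodromy.
(-5/13)*sqrt(1 - k/(2/3)): winding +1 is odd, the square root flips sign, contributing -2*(-5/13)*sqrt(1 - (-4/7)/(2/3)) = -2*(-5/13)*sqrt(13/7) = (10/91)*sqrt(91).
Summing the contributions at k = -4/7 gives (10/91)*sqrt(91).


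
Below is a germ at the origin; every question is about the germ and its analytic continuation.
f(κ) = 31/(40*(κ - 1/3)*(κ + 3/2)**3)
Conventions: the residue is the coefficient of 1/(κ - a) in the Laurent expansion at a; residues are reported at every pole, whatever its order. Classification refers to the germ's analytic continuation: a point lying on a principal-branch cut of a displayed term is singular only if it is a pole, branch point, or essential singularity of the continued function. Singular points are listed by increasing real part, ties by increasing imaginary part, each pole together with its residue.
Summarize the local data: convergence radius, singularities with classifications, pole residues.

Denominator factor (κ + 3/2)^3: pole of order 3 at -3/2, modulus 3/2.
Denominator factor (κ - 1/3): pole of order 1 at 1/3, modulus 1/3.
The radius of convergence is the smallest modulus among the singular points: 1/3.
At the order-3 pole -3/2 set g(κ) = (κ - (-3/2))^3*f(κ) = 31/(40*(κ - 1/3)).
Order-3 pole: residue = g''(a)/2; g''(-3/2) = -1674/6655, so the residue is -837/6655.
At the order-1 pole 1/3 set g(κ) = (κ - (1/3))*f(κ) = 31/(40*(κ + 3/2)**3).
Simple pole: residue = g(a) at a = 1/3, which is 837/6655.
List the singular points by increasing real part (a conjugate pair: the negative imaginary part first).

Radius of convergence at 0: 1/3.
At -3/2: a pole of order 3; residue -837/6655.
At 1/3: a pole of order 1; residue 837/6655.


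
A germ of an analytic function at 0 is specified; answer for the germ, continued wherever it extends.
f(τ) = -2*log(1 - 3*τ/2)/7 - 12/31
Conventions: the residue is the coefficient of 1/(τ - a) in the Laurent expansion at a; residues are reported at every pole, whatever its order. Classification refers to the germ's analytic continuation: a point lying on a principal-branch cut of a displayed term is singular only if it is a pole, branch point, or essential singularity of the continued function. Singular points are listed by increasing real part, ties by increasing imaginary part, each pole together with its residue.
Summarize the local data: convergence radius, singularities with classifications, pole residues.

Branch term (-2/7)*log(1 - τ/(2/3)): its argument vanishes at τ = 2/3, a logarithmic branch point, modulus 2/3.
The radius of convergence is the smallest modulus among the singular points: 2/3.

Radius of convergence at 0: 2/3.
At 2/3: a logarithmic branch point.


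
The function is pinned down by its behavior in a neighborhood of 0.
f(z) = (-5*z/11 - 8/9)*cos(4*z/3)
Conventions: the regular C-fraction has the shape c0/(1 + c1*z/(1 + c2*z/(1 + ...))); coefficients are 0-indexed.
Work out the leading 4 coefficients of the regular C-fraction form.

Taylor coefficients (expand at 0): a_0 = -8/9, a_1 = -5/11, a_2 = 64/81, a_3 = 40/99.
c0 = a_0 = -8/9. Peel one level at a time: if S = 1 + c*z/S' with S'(0) = 1, then c is the z-coefficient of S and S' = c*z/(S - 1).
S_1 = c0/f = 1 + (-45/88)*z + (80177/69696)*z^2 + ...; c1 = -45/88.
S_2 = c1*z/(S_1 - 1) = 1 + (80177/35640)*z + (641416/164025)*z^2 + ...; c2 = 80177/35640.
S_3 = c2*z/(S_2 - 1) = 1 + (-704/405)*z + ...; c3 = -704/405.

The regular C-fraction coefficients are [-8/9, -45/88, 80177/35640, -704/405].


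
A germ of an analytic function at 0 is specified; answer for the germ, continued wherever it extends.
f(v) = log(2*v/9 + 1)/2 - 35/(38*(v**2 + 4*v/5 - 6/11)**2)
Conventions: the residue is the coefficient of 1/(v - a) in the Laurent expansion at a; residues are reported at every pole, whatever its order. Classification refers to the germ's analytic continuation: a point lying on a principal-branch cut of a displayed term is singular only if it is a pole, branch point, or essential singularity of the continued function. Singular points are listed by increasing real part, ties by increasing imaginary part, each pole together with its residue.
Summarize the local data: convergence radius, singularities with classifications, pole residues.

Radius of convergence at 0: -2/5 + (1/55)*sqrt(2134).
At -9/2: a logarithmic branch point.
At -2/5 - (1/55)*sqrt(2134): a pole of order 2; residue -(48125/5720672)*sqrt(2134).
At -2/5 + (1/55)*sqrt(2134): a pole of order 2; residue (48125/5720672)*sqrt(2134).

Denominator factor (v**2 + 4*v/5 - 6/11)^2: discriminant 776/275, real irrational roots -2/5 + (1/55)*sqrt(2134) and -2/5 - (1/55)*sqrt(2134); poles of order 2, moduli -2/5 + (1/55)*sqrt(2134) and 2/5 + (1/55)*sqrt(2134).
Branch term (1/2)*log(1 - v/(-9/2)): its argument vanishes at v = -9/2, a logarithmic branch point, modulus 9/2.
The radius of convergence is the smallest modulus among the singular points: -2/5 + (1/55)*sqrt(2134).
The branch term is analytic at -2/5 - (1/55)*sqrt(2134) and contributes nothing to the residue; only the rational part matters.
The factor v**2 + 4*v/5 - 6/11 splits as (v - a)(v - a') with a = -2/5 - (1/55)*sqrt(2134), a' = -2/5 + (1/55)*sqrt(2134). At the order-2 pole a set g(v) = (v - a)^2*(rational part) = [-35/38] / (v - a')^2.
Order-2 pole: residue = g'(a); g'(-2/5 - (1/55)*sqrt(2134)) = -(48125/5720672)*sqrt(2134), so the residue is -(48125/5720672)*sqrt(2134).
The branch term is analytic at -2/5 + (1/55)*sqrt(2134) and contributes nothing to the residue; only the rational part matters.
The factor v**2 + 4*v/5 - 6/11 splits as (v - a)(v - a') with a = -2/5 + (1/55)*sqrt(2134), a' = -2/5 - (1/55)*sqrt(2134). At the order-2 pole a set g(v) = (v - a)^2*(rational part) = [-35/38] / (v - a')^2.
Order-2 pole: residue = g'(a); g'(-2/5 + (1/55)*sqrt(2134)) = (48125/5720672)*sqrt(2134), so the residue is (48125/5720672)*sqrt(2134).
List the singular points by increasing real part (a conjugate pair: the negative imaginary part first).


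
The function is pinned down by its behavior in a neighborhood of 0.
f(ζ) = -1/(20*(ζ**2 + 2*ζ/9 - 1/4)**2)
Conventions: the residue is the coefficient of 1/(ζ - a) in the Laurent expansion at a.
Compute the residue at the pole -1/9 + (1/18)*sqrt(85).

The residue is (729/72250)*sqrt(85).

The factor ζ**2 + 2*ζ/9 - 1/4 splits as (ζ - a)(ζ - a') with a = -1/9 + (1/18)*sqrt(85), a' = -1/9 - (1/18)*sqrt(85). At the order-2 pole a set g(ζ) = (ζ - a)^2*f(ζ) = [-1/20] / (ζ - a')^2.
Order-2 pole: residue = g'(a); g'(-1/9 + (1/18)*sqrt(85)) = (729/72250)*sqrt(85), so the residue is (729/72250)*sqrt(85).


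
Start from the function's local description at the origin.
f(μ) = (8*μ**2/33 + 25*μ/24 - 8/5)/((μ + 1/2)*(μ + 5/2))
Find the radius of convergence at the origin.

Denominator factor (μ + 1/2): pole of order 1 at -1/2, modulus 1/2.
Denominator factor (μ + 5/2): pole of order 1 at -5/2, modulus 5/2.
The radius of convergence is the smallest modulus among the singular points: 1/2.

The radius of convergence is 1/2.


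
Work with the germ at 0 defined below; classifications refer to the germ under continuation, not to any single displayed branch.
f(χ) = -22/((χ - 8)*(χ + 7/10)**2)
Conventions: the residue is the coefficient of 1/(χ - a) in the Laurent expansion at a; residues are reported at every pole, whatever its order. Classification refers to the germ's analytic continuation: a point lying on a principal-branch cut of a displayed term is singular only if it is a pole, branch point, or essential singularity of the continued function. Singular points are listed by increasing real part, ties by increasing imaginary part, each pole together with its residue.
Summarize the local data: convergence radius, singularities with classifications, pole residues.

Radius of convergence at 0: 7/10.
At -7/10: a pole of order 2; residue 2200/7569.
At 8: a pole of order 1; residue -2200/7569.

Denominator factor (χ + 7/10)^2: pole of order 2 at -7/10, modulus 7/10.
Denominator factor (χ - 8): pole of order 1 at 8, modulus 8.
The radius of convergence is the smallest modulus among the singular points: 7/10.
At the order-2 pole -7/10 set g(χ) = (χ - (-7/10))^2*f(χ) = -22/(χ - 8).
Order-2 pole: residue = g'(a); g'(-7/10) = 2200/7569, so the residue is 2200/7569.
At the order-1 pole 8 set g(χ) = (χ - (8))*f(χ) = -22/(χ + 7/10)**2.
Simple pole: residue = g(a) at a = 8, which is -2200/7569.
List the singular points by increasing real part (a conjugate pair: the negative imaginary part first).


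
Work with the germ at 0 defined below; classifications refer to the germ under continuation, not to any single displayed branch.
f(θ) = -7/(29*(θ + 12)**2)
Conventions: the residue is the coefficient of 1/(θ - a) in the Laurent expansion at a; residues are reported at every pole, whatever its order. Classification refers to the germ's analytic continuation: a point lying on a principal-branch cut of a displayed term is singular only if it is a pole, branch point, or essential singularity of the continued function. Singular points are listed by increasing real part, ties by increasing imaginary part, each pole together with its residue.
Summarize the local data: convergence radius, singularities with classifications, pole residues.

Radius of convergence at 0: 12.
At -12: a pole of order 2; residue 0.

Denominator factor (θ + 12)^2: pole of order 2 at -12, modulus 12.
The radius of convergence is the smallest modulus among the singular points: 12.
At the order-2 pole -12 set g(θ) = (θ - (-12))^2*f(θ) = -7/29.
Order-2 pole: residue = g'(a); g'(-12) = 0, so the residue is 0.


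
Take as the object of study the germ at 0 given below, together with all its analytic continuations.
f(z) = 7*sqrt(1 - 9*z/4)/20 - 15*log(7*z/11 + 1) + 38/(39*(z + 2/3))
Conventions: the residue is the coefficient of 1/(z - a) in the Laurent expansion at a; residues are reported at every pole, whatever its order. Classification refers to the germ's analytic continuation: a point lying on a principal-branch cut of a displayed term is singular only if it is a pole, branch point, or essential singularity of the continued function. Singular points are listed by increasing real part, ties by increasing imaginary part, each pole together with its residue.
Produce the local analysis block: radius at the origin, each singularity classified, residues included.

Radius of convergence at 0: 4/9.
At -11/7: a logarithmic branch point.
At -2/3: a pole of order 1; residue 38/39.
At 4/9: an algebraic (square-root) branch point.

Denominator factor (z + 2/3): pole of order 1 at -2/3, modulus 2/3.
Branch term (7/20)*sqrt(1 - z/(4/9)): its argument vanishes at z = 4/9, a square-root branch point, modulus 4/9.
Branch term (-15)*log(1 - z/(-11/7)): its argument vanishes at z = -11/7, a logarithmic branch point, modulus 11/7.
The radius of convergence is the smallest modulus among the singular points: 4/9.
The branch terms are analytic at -2/3 and contribute nothing to the residue; only the rational part matters.
At the order-1 pole -2/3 set g(z) = (z - (-2/3))*(rational part) = 38/39.
Simple pole: residue = g(a) at a = -2/3, which is 38/39.
List the singular points by increasing real part (a conjugate pair: the negative imaginary part first).


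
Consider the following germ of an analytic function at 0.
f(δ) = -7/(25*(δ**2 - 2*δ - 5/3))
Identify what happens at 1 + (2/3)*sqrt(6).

The point is a pole of order 1.

The denominator factor δ**2 - 2*δ - 5/3 vanishes at 1 + (2/3)*sqrt(6) and appears to the power 1; the numerator there equals -7/25, nonzero, and no other factor vanishes.
Hence a pole whose order is the multiplicity, 1.


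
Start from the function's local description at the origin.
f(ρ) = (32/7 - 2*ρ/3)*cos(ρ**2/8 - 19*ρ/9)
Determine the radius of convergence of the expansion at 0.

The radius of convergence is infinite.

The factor cos(ρ**2/8 - 19*ρ/9) is entire and contributes no finite singular point.
The polynomial part has no poles.
No finite singular points: the Taylor series at 0 converges everywhere.


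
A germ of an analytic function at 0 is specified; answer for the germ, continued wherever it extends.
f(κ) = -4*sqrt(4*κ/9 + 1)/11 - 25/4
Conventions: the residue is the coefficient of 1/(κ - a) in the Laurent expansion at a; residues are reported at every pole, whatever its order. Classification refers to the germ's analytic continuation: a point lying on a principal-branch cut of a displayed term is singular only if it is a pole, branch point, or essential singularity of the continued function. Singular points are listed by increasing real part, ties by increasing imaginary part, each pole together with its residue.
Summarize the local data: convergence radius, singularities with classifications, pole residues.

Branch term (-4/11)*sqrt(1 - κ/(-9/4)): its argument vanishes at κ = -9/4, a square-root branch point, modulus 9/4.
The radius of convergence is the smallest modulus among the singular points: 9/4.

Radius of convergence at 0: 9/4.
At -9/4: an algebraic (square-root) branch point.


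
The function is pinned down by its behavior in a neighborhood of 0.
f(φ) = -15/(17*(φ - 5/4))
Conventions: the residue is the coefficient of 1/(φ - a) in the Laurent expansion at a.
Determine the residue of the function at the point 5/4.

At the order-1 pole 5/4 set g(φ) = (φ - (5/4))*f(φ) = -15/17.
Simple pole: residue = g(a) at a = 5/4, which is -15/17.

The residue is -15/17.


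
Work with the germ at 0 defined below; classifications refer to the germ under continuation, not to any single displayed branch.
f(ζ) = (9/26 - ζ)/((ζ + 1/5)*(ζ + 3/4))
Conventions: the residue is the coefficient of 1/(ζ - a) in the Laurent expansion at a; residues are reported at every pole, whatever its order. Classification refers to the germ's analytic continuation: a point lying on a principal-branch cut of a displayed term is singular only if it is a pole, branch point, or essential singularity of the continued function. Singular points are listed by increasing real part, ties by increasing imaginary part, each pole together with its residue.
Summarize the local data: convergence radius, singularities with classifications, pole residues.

Denominator factor (ζ + 3/4): pole of order 1 at -3/4, modulus 3/4.
Denominator factor (ζ + 1/5): pole of order 1 at -1/5, modulus 1/5.
The radius of convergence is the smallest modulus among the singular points: 1/5.
At the order-1 pole -3/4 set g(ζ) = (ζ - (-3/4))*f(ζ) = (9/26 - ζ)/(ζ + 1/5).
Simple pole: residue = g(a) at a = -3/4, which is -285/143.
At the order-1 pole -1/5 set g(ζ) = (ζ - (-1/5))*f(ζ) = (9/26 - ζ)/(ζ + 3/4).
Simple pole: residue = g(a) at a = -1/5, which is 142/143.
List the singular points by increasing real part (a conjugate pair: the negative imaginary part first).

Radius of convergence at 0: 1/5.
At -3/4: a pole of order 1; residue -285/143.
At -1/5: a pole of order 1; residue 142/143.


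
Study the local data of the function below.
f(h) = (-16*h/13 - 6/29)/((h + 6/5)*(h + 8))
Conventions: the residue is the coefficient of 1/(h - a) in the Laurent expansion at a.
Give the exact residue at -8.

At the order-1 pole -8 set g(h) = (h - (-8))*f(h) = (-16*h/13 - 6/29)/(h + 6/5).
Simple pole: residue = g(a) at a = -8, which is -9085/6409.

The residue is -9085/6409.


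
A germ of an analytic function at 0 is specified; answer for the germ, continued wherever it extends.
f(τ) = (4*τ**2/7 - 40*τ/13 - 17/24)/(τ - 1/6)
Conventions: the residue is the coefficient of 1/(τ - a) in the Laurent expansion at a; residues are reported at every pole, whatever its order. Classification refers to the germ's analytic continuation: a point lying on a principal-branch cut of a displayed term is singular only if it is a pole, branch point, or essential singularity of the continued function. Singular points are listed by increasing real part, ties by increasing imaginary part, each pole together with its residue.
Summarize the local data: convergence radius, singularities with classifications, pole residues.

Denominator factor (τ - 1/6): pole of order 1 at 1/6, modulus 1/6.
The radius of convergence is the smallest modulus among the singular points: 1/6.
At the order-1 pole 1/6 set g(τ) = (τ - (1/6))*f(τ) = 4*τ**2/7 - 40*τ/13 - 17/24.
Simple pole: residue = g(a) at a = 1/6, which is -7897/6552.

Radius of convergence at 0: 1/6.
At 1/6: a pole of order 1; residue -7897/6552.


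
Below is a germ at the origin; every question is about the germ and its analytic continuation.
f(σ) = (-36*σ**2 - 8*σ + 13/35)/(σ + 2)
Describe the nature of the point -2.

The point is a pole of order 1.

The denominator factor σ + 2 vanishes at -2 and appears to the power 1; the numerator there equals -4467/35, nonzero, and no other factor vanishes.
Hence a pole whose order is the multiplicity, 1.


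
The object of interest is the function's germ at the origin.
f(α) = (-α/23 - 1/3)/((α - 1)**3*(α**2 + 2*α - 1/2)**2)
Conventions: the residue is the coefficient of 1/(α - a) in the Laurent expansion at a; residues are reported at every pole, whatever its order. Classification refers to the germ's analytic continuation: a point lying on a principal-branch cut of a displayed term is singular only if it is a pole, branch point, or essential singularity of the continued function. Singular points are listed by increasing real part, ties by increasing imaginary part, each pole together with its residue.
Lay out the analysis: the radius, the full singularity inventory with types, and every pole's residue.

Radius of convergence at 0: -1 + (1/2)*sqrt(6).
At -1 - (1/2)*sqrt(6): a pole of order 2; residue 368/1875 - (30739/388125)*sqrt(6).
At -1 + (1/2)*sqrt(6): a pole of order 2; residue 368/1875 + (30739/388125)*sqrt(6).
At 1: a pole of order 3; residue -736/1875.


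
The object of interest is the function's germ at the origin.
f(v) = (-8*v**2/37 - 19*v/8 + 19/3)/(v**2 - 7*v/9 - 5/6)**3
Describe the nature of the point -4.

The point is a regular point.

Denominator factors: v**2 - 7*v/9 - 5/6 = 329/18 at v = -4 — none vanishes.
So the germ continues analytically to -4.


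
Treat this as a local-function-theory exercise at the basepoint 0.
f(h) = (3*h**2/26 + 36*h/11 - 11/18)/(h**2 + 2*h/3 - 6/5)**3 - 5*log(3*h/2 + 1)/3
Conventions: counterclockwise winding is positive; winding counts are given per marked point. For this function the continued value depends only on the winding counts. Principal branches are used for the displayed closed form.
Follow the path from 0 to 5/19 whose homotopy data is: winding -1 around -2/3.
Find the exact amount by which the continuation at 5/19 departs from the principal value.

The rational part is single-valued and drops out of the difference; each branch term changes only by its own monodromy.
(-5/3)*log(1 - h/(-2/3)): each positive loop around -2/3 adds 2*pi*i to the log, so winding -1 contributes (-5/3)*(-1)*2*pi*i = (10/3)*pi*i.
Summing the contributions at h = 5/19 gives (10/3)*pi*i.

Continued minus principal equals (10/3)*pi*i.


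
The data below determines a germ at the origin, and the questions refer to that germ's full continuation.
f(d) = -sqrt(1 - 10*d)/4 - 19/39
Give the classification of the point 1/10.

The term (-1/4)*sqrt(1 - d/(1/10)) has argument 1 - 1/10/(1/10) = 0 at 1/10: a square-root (algebraic, two-sheeted) branch point; the remaining terms are analytic or single-valued there.

The point is an algebraic (square-root) branch point.


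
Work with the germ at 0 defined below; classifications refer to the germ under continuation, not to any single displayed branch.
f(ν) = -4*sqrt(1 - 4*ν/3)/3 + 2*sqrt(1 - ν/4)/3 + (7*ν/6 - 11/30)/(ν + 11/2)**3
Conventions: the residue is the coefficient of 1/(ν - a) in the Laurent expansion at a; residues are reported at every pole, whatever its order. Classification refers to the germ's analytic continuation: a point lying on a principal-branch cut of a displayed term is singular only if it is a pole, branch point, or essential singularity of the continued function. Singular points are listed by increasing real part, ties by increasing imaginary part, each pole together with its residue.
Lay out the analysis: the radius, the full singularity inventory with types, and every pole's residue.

Radius of convergence at 0: 3/4.
At -11/2: a pole of order 3; residue 0.
At 3/4: an algebraic (square-root) branch point.
At 4: an algebraic (square-root) branch point.

Denominator factor (ν + 11/2)^3: pole of order 3 at -11/2, modulus 11/2.
Branch term (2/3)*sqrt(1 - ν/(4)): its argument vanishes at ν = 4, a square-root branch point, modulus 4.
Branch term (-4/3)*sqrt(1 - ν/(3/4)): its argument vanishes at ν = 3/4, a square-root branch point, modulus 3/4.
The radius of convergence is the smallest modulus among the singular points: 3/4.
The branch terms are analytic at -11/2 and contribute nothing to the residue; only the rational part matters.
At the order-3 pole -11/2 set g(ν) = (ν - (-11/2))^3*(rational part) = 7*ν/6 - 11/30.
Order-3 pole: residue = g''(a)/2; g''(-11/2) = 0, so the residue is 0.
List the singular points by increasing real part (a conjugate pair: the negative imaginary part first).


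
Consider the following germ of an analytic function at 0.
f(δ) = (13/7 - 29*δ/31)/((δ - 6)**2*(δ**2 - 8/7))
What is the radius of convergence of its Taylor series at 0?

Denominator factor (δ - 6)^2: pole of order 2 at 6, modulus 6.
Denominator factor (δ**2 - 8/7): discriminant 32/7, real irrational roots (2/7)*sqrt(14) and -(2/7)*sqrt(14); poles of order 1, moduli (2/7)*sqrt(14) and (2/7)*sqrt(14).
The radius of convergence is the smallest modulus among the singular points: (2/7)*sqrt(14).

The radius of convergence is (2/7)*sqrt(14).


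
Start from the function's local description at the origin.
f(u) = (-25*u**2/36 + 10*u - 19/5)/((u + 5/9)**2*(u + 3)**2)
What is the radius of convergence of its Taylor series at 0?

Denominator factor (u + 5/9)^2: pole of order 2 at -5/9, modulus 5/9.
Denominator factor (u + 3)^2: pole of order 2 at -3, modulus 3.
The radius of convergence is the smallest modulus among the singular points: 5/9.

The radius of convergence is 5/9.


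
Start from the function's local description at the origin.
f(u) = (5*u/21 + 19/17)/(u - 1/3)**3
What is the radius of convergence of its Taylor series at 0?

Denominator factor (u - 1/3)^3: pole of order 3 at 1/3, modulus 1/3.
The radius of convergence is the smallest modulus among the singular points: 1/3.

The radius of convergence is 1/3.


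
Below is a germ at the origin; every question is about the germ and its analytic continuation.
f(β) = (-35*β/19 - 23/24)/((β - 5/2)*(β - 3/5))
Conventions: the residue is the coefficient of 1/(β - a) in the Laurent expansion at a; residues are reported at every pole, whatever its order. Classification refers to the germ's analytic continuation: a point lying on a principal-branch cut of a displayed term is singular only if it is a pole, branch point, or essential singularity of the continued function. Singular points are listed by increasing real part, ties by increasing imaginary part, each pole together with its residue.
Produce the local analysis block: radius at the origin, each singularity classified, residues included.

Denominator factor (β - 3/5): pole of order 1 at 3/5, modulus 3/5.
Denominator factor (β - 5/2): pole of order 1 at 5/2, modulus 5/2.
The radius of convergence is the smallest modulus among the singular points: 3/5.
At the order-1 pole 3/5 set g(β) = (β - (3/5))*f(β) = (-35*β/19 - 23/24)/(β - 5/2).
Simple pole: residue = g(a) at a = 3/5, which is 4705/4332.
At the order-1 pole 5/2 set g(β) = (β - (5/2))*f(β) = (-35*β/19 - 23/24)/(β - 3/5).
Simple pole: residue = g(a) at a = 5/2, which is -12685/4332.
List the singular points by increasing real part (a conjugate pair: the negative imaginary part first).

Radius of convergence at 0: 3/5.
At 3/5: a pole of order 1; residue 4705/4332.
At 5/2: a pole of order 1; residue -12685/4332.


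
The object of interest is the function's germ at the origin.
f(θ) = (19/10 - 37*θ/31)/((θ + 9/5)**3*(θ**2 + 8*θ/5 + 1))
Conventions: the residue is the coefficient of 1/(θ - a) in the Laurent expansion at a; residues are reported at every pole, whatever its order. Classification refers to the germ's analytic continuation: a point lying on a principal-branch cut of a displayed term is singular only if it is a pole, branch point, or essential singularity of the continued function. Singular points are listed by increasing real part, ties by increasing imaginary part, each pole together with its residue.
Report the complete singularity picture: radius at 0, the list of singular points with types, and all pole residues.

Denominator factor (θ + 9/5)^3: pole of order 3 at -9/5, modulus 9/5.
Denominator factor (θ**2 + 8*θ/5 + 1): discriminant -36/25, complex-conjugate roots (-4/5) + (3/5)*i and (-4/5) - (3/5)*i; poles of order 1, moduli 1 and 1.
The radius of convergence is the smallest modulus among the singular points: 1.
At the order-3 pole -9/5 set g(θ) = (θ - (-9/5))^3*f(θ) = (19/10 - 37*θ/31)/(θ**2 + 8*θ/5 + 1).
Order-3 pole: residue = g''(a)/2; g''(-9/5) = 3604375/609212, so the residue is 3604375/1218424.
The factor θ**2 + 8*θ/5 + 1 splits as (θ - a)(θ - a') with a = (-4/5) - (3/5)*i, a' = (-4/5) + (3/5)*i. At the order-1 pole a set g(θ) = (θ - a)*f(θ) = [(19/10 - 37*θ/31)/(θ + 9/5)**3] / (θ - a').
Simple pole: residue = g(a) at a = (-4/5) - (3/5)*i, which is (-3604375/2436848) - (1100125/2436848)*i.
The factor θ**2 + 8*θ/5 + 1 splits as (θ - a)(θ - a') with a = (-4/5) + (3/5)*i, a' = (-4/5) - (3/5)*i. At the order-1 pole a set g(θ) = (θ - a)*f(θ) = [(19/10 - 37*θ/31)/(θ + 9/5)**3] / (θ - a').
Simple pole: residue = g(a) at a = (-4/5) + (3/5)*i, which is (-3604375/2436848) + (1100125/2436848)*i.
List the singular points by increasing real part (a conjugate pair: the negative imaginary part first).

Radius of convergence at 0: 1.
At -9/5: a pole of order 3; residue 3604375/1218424.
At (-4/5) - (3/5)*i: a pole of order 1; residue (-3604375/2436848) - (1100125/2436848)*i.
At (-4/5) + (3/5)*i: a pole of order 1; residue (-3604375/2436848) + (1100125/2436848)*i.
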